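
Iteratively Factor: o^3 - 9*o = (o)*(o^2 - 9) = o*(o + 3)*(o - 3)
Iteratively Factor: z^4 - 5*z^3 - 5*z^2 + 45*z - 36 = (z - 3)*(z^3 - 2*z^2 - 11*z + 12) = (z - 3)*(z - 1)*(z^2 - z - 12) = (z - 3)*(z - 1)*(z + 3)*(z - 4)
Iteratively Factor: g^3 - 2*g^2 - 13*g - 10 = (g + 1)*(g^2 - 3*g - 10) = (g + 1)*(g + 2)*(g - 5)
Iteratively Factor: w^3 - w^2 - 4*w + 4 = (w - 1)*(w^2 - 4) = (w - 1)*(w + 2)*(w - 2)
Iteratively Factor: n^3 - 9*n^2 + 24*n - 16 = (n - 1)*(n^2 - 8*n + 16) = (n - 4)*(n - 1)*(n - 4)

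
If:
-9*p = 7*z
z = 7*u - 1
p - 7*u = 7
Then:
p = 7/2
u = -1/2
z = -9/2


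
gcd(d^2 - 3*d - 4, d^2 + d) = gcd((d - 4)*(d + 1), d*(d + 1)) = d + 1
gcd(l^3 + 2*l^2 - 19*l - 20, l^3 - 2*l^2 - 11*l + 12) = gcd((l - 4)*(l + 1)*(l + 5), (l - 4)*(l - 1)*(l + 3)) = l - 4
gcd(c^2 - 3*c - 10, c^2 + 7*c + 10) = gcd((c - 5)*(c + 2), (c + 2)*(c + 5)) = c + 2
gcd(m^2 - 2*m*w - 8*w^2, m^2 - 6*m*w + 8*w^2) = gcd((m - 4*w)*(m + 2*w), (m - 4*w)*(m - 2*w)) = -m + 4*w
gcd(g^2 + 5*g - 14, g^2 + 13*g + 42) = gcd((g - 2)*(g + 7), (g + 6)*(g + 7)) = g + 7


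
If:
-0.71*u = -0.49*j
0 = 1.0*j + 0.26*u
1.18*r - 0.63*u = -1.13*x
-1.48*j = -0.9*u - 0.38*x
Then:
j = 0.00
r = 0.00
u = 0.00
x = 0.00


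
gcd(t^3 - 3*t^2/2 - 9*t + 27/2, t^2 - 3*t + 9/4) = t - 3/2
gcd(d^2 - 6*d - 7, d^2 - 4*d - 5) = d + 1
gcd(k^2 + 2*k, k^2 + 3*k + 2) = k + 2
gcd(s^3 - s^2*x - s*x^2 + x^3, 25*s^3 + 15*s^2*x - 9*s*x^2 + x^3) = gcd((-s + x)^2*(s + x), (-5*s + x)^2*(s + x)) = s + x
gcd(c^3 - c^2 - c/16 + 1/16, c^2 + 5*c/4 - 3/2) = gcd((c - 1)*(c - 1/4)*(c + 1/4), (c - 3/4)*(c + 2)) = 1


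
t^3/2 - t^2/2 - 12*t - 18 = (t/2 + 1)*(t - 6)*(t + 3)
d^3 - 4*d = d*(d - 2)*(d + 2)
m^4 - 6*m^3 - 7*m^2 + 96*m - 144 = (m - 4)*(m - 3)^2*(m + 4)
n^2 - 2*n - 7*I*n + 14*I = (n - 2)*(n - 7*I)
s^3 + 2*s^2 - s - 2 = (s - 1)*(s + 1)*(s + 2)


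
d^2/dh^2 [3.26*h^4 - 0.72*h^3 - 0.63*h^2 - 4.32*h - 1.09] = 39.12*h^2 - 4.32*h - 1.26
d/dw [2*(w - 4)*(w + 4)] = 4*w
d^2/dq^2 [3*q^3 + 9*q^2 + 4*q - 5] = 18*q + 18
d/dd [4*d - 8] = 4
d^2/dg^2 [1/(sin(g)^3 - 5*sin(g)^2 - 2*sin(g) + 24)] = (-9*sin(g)^6 + 55*sin(g)^5 - 84*sin(g)^4 + 106*sin(g)^3 - 346*sin(g)^2 - 132*sin(g) + 248)/(sin(g)^3 - 5*sin(g)^2 - 2*sin(g) + 24)^3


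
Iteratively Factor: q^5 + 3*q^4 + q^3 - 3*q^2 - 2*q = (q + 1)*(q^4 + 2*q^3 - q^2 - 2*q) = (q - 1)*(q + 1)*(q^3 + 3*q^2 + 2*q) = (q - 1)*(q + 1)^2*(q^2 + 2*q) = (q - 1)*(q + 1)^2*(q + 2)*(q)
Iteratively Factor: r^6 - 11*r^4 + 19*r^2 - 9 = (r - 1)*(r^5 + r^4 - 10*r^3 - 10*r^2 + 9*r + 9) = (r - 1)^2*(r^4 + 2*r^3 - 8*r^2 - 18*r - 9) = (r - 1)^2*(r + 1)*(r^3 + r^2 - 9*r - 9) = (r - 1)^2*(r + 1)*(r + 3)*(r^2 - 2*r - 3) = (r - 3)*(r - 1)^2*(r + 1)*(r + 3)*(r + 1)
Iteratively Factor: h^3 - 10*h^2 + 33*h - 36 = (h - 3)*(h^2 - 7*h + 12) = (h - 3)^2*(h - 4)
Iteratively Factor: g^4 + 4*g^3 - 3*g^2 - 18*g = (g + 3)*(g^3 + g^2 - 6*g) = (g - 2)*(g + 3)*(g^2 + 3*g) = g*(g - 2)*(g + 3)*(g + 3)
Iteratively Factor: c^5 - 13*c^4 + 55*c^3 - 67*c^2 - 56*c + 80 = (c - 1)*(c^4 - 12*c^3 + 43*c^2 - 24*c - 80) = (c - 4)*(c - 1)*(c^3 - 8*c^2 + 11*c + 20) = (c - 5)*(c - 4)*(c - 1)*(c^2 - 3*c - 4) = (c - 5)*(c - 4)^2*(c - 1)*(c + 1)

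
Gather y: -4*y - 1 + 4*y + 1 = 0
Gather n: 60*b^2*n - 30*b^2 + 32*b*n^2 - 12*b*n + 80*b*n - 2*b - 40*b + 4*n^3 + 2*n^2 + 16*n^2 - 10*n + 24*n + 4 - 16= -30*b^2 - 42*b + 4*n^3 + n^2*(32*b + 18) + n*(60*b^2 + 68*b + 14) - 12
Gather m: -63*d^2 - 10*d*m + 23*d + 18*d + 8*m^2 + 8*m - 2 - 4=-63*d^2 + 41*d + 8*m^2 + m*(8 - 10*d) - 6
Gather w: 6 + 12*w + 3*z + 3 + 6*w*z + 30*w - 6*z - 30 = w*(6*z + 42) - 3*z - 21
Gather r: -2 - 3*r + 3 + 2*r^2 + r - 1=2*r^2 - 2*r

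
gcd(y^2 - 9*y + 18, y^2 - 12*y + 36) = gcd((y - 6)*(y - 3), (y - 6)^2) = y - 6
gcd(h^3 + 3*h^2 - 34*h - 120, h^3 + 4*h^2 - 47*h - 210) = h + 5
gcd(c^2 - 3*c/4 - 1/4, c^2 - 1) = c - 1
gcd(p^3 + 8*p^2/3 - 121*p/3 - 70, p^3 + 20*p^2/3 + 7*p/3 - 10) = p + 5/3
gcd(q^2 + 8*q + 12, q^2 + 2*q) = q + 2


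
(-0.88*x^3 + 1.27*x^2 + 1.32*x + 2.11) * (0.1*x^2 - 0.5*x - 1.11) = -0.088*x^5 + 0.567*x^4 + 0.4738*x^3 - 1.8587*x^2 - 2.5202*x - 2.3421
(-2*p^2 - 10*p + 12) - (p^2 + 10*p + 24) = -3*p^2 - 20*p - 12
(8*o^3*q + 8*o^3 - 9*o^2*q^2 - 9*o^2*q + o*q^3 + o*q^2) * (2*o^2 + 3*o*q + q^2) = 16*o^5*q + 16*o^5 + 6*o^4*q^2 + 6*o^4*q - 17*o^3*q^3 - 17*o^3*q^2 - 6*o^2*q^4 - 6*o^2*q^3 + o*q^5 + o*q^4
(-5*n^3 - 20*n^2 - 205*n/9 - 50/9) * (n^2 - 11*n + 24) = -5*n^5 + 35*n^4 + 695*n^3/9 - 235*n^2 - 4370*n/9 - 400/3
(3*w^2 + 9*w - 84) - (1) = 3*w^2 + 9*w - 85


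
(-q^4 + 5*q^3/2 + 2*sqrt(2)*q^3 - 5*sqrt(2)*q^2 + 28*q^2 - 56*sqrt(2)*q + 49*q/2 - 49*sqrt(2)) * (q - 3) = -q^5 + 2*sqrt(2)*q^4 + 11*q^4/2 - 11*sqrt(2)*q^3 + 41*q^3/2 - 119*q^2/2 - 41*sqrt(2)*q^2 - 147*q/2 + 119*sqrt(2)*q + 147*sqrt(2)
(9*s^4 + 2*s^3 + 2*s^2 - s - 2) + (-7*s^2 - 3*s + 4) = 9*s^4 + 2*s^3 - 5*s^2 - 4*s + 2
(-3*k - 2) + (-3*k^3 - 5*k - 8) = -3*k^3 - 8*k - 10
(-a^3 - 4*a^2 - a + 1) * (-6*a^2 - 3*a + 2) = 6*a^5 + 27*a^4 + 16*a^3 - 11*a^2 - 5*a + 2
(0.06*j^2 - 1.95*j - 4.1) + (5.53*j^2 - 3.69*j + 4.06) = 5.59*j^2 - 5.64*j - 0.04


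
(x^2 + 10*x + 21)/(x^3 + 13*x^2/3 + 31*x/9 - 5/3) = 9*(x + 7)/(9*x^2 + 12*x - 5)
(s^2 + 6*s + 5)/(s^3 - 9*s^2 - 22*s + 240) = (s + 1)/(s^2 - 14*s + 48)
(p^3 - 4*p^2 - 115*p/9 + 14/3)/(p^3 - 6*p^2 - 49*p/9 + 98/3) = (3*p - 1)/(3*p - 7)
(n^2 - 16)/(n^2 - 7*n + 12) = (n + 4)/(n - 3)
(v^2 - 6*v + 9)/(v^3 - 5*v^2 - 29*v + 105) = (v - 3)/(v^2 - 2*v - 35)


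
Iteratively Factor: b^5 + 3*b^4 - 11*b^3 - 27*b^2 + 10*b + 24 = (b - 3)*(b^4 + 6*b^3 + 7*b^2 - 6*b - 8) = (b - 3)*(b + 4)*(b^3 + 2*b^2 - b - 2) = (b - 3)*(b + 2)*(b + 4)*(b^2 - 1) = (b - 3)*(b + 1)*(b + 2)*(b + 4)*(b - 1)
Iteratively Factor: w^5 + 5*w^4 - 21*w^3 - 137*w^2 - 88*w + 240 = (w + 4)*(w^4 + w^3 - 25*w^2 - 37*w + 60) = (w + 4)^2*(w^3 - 3*w^2 - 13*w + 15) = (w - 5)*(w + 4)^2*(w^2 + 2*w - 3) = (w - 5)*(w - 1)*(w + 4)^2*(w + 3)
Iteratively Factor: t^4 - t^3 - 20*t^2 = (t)*(t^3 - t^2 - 20*t) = t*(t - 5)*(t^2 + 4*t) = t*(t - 5)*(t + 4)*(t)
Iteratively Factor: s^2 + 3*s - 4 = (s + 4)*(s - 1)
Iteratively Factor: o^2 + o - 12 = (o - 3)*(o + 4)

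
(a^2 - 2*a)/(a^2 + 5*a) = (a - 2)/(a + 5)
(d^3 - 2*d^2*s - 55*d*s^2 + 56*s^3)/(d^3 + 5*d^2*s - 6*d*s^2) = (d^2 - d*s - 56*s^2)/(d*(d + 6*s))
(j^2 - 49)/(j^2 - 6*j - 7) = (j + 7)/(j + 1)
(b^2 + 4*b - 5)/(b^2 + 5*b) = (b - 1)/b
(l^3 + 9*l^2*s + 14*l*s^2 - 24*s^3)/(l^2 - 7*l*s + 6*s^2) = (-l^2 - 10*l*s - 24*s^2)/(-l + 6*s)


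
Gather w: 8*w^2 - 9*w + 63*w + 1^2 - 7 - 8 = 8*w^2 + 54*w - 14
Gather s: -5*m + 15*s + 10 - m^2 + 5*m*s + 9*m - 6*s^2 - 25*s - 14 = -m^2 + 4*m - 6*s^2 + s*(5*m - 10) - 4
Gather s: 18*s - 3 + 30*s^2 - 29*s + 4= 30*s^2 - 11*s + 1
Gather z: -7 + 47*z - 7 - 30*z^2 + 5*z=-30*z^2 + 52*z - 14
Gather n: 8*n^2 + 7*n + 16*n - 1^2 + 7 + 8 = 8*n^2 + 23*n + 14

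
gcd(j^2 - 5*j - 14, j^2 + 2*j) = j + 2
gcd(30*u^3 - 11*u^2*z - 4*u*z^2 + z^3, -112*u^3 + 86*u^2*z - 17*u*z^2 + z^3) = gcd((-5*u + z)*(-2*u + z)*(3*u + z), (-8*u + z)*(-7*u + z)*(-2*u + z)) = -2*u + z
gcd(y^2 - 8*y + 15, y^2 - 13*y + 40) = y - 5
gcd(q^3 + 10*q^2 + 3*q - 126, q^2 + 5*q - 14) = q + 7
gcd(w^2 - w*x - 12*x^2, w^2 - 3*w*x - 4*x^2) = -w + 4*x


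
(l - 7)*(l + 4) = l^2 - 3*l - 28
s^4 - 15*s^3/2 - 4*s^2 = s^2*(s - 8)*(s + 1/2)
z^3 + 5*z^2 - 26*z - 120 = (z - 5)*(z + 4)*(z + 6)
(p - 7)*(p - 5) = p^2 - 12*p + 35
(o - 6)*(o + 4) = o^2 - 2*o - 24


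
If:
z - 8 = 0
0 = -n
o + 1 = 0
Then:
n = 0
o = -1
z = 8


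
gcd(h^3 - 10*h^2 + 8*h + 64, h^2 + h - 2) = h + 2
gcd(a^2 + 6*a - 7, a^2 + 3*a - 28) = a + 7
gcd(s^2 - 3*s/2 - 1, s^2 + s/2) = s + 1/2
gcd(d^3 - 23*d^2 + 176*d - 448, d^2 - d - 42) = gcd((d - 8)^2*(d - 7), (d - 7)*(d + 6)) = d - 7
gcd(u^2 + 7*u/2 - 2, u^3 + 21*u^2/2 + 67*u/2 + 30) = u + 4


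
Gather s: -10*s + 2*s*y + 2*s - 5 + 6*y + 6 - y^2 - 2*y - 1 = s*(2*y - 8) - y^2 + 4*y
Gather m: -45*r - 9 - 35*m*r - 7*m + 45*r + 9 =m*(-35*r - 7)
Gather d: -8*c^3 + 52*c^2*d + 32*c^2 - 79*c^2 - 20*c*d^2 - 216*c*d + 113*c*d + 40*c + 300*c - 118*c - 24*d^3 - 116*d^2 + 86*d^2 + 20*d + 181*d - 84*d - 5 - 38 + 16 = -8*c^3 - 47*c^2 + 222*c - 24*d^3 + d^2*(-20*c - 30) + d*(52*c^2 - 103*c + 117) - 27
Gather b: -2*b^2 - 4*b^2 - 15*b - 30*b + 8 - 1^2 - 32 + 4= -6*b^2 - 45*b - 21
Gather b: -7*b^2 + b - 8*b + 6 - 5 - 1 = -7*b^2 - 7*b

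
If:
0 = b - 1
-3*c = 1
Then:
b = 1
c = -1/3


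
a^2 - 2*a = a*(a - 2)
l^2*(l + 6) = l^3 + 6*l^2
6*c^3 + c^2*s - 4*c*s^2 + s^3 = (-3*c + s)*(-2*c + s)*(c + s)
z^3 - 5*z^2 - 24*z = z*(z - 8)*(z + 3)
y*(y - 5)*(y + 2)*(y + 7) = y^4 + 4*y^3 - 31*y^2 - 70*y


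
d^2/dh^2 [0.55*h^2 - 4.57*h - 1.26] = 1.10000000000000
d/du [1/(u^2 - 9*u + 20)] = (9 - 2*u)/(u^2 - 9*u + 20)^2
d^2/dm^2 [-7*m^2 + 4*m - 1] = -14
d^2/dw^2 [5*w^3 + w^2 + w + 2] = 30*w + 2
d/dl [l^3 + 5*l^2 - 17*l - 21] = 3*l^2 + 10*l - 17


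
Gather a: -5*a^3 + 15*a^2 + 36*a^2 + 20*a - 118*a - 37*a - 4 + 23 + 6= -5*a^3 + 51*a^2 - 135*a + 25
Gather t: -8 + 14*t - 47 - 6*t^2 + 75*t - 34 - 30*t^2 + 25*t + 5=-36*t^2 + 114*t - 84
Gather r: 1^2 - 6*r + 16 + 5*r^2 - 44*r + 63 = 5*r^2 - 50*r + 80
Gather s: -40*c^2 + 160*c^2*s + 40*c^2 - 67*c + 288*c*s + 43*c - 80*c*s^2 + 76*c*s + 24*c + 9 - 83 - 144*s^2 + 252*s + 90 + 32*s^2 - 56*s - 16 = s^2*(-80*c - 112) + s*(160*c^2 + 364*c + 196)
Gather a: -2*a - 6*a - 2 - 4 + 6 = -8*a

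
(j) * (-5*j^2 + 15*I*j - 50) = -5*j^3 + 15*I*j^2 - 50*j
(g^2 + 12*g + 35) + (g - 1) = g^2 + 13*g + 34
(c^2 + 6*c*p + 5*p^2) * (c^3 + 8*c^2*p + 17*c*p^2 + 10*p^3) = c^5 + 14*c^4*p + 70*c^3*p^2 + 152*c^2*p^3 + 145*c*p^4 + 50*p^5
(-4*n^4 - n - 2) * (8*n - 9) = -32*n^5 + 36*n^4 - 8*n^2 - 7*n + 18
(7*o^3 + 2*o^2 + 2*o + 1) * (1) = 7*o^3 + 2*o^2 + 2*o + 1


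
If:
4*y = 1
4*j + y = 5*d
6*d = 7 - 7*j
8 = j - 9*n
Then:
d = 119/236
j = 67/118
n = -877/1062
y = 1/4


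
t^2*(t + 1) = t^3 + t^2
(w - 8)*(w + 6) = w^2 - 2*w - 48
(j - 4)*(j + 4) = j^2 - 16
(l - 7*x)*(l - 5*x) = l^2 - 12*l*x + 35*x^2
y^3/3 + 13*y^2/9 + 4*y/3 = y*(y/3 + 1)*(y + 4/3)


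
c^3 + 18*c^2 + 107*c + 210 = (c + 5)*(c + 6)*(c + 7)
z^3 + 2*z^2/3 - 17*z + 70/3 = (z - 7/3)*(z - 2)*(z + 5)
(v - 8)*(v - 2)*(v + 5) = v^3 - 5*v^2 - 34*v + 80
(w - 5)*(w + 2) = w^2 - 3*w - 10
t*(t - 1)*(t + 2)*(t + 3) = t^4 + 4*t^3 + t^2 - 6*t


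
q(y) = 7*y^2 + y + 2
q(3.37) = 84.87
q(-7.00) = 338.00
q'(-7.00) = -97.00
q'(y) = 14*y + 1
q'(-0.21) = -1.94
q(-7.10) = 347.77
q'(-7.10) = -98.40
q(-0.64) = 4.23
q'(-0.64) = -7.96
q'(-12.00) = -167.00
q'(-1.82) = -24.48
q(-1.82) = 23.37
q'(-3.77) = -51.78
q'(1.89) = 27.46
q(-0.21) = 2.10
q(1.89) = 28.89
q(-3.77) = 97.72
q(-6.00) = 248.00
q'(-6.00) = -83.00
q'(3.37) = 48.18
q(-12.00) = 998.00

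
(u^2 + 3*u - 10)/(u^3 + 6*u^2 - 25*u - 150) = (u - 2)/(u^2 + u - 30)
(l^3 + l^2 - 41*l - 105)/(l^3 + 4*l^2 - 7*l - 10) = (l^2 - 4*l - 21)/(l^2 - l - 2)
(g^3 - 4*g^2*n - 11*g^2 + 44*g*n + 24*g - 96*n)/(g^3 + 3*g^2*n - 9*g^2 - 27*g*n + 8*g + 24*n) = (g^2 - 4*g*n - 3*g + 12*n)/(g^2 + 3*g*n - g - 3*n)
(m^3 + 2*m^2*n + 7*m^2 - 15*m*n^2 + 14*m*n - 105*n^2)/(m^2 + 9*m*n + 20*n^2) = (m^2 - 3*m*n + 7*m - 21*n)/(m + 4*n)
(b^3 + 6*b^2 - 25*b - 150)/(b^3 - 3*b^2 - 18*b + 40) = (b^2 + 11*b + 30)/(b^2 + 2*b - 8)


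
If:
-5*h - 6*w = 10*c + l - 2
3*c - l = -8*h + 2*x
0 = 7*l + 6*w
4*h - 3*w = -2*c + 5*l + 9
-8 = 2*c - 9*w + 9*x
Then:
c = -584/145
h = 342/145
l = -442/87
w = 1547/261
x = 89/15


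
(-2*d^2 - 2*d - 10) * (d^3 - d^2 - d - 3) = -2*d^5 - 6*d^3 + 18*d^2 + 16*d + 30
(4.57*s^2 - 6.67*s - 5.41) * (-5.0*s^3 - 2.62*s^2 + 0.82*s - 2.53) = -22.85*s^5 + 21.3766*s^4 + 48.2728*s^3 - 2.8573*s^2 + 12.4389*s + 13.6873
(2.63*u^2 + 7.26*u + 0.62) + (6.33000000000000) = 2.63*u^2 + 7.26*u + 6.95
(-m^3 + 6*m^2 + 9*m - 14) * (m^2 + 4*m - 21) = -m^5 + 2*m^4 + 54*m^3 - 104*m^2 - 245*m + 294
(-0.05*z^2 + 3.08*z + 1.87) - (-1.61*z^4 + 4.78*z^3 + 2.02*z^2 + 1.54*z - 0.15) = 1.61*z^4 - 4.78*z^3 - 2.07*z^2 + 1.54*z + 2.02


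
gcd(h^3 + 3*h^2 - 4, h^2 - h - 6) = h + 2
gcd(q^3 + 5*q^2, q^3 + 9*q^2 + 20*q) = q^2 + 5*q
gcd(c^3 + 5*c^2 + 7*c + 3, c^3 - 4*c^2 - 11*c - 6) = c^2 + 2*c + 1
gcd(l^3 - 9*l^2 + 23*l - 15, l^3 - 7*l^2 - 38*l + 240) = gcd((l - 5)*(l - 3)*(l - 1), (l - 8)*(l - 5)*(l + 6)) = l - 5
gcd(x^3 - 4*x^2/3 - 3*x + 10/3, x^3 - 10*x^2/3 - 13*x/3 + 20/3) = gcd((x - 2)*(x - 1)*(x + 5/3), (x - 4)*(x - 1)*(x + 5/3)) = x^2 + 2*x/3 - 5/3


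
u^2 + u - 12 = (u - 3)*(u + 4)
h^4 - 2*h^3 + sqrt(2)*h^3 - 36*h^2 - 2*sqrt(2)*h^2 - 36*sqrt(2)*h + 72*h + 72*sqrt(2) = (h - 6)*(h - 2)*(h + 6)*(h + sqrt(2))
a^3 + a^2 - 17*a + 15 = (a - 3)*(a - 1)*(a + 5)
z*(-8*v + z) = -8*v*z + z^2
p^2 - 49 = (p - 7)*(p + 7)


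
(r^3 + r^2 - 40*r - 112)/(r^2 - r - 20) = (r^2 - 3*r - 28)/(r - 5)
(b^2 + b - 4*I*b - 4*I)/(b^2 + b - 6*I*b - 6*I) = (b - 4*I)/(b - 6*I)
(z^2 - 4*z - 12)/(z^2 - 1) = (z^2 - 4*z - 12)/(z^2 - 1)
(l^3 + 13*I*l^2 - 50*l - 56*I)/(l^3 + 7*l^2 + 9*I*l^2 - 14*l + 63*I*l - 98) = (l + 4*I)/(l + 7)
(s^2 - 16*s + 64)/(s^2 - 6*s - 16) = (s - 8)/(s + 2)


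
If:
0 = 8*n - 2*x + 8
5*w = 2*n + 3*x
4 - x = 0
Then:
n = 0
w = 12/5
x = 4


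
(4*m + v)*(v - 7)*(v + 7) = 4*m*v^2 - 196*m + v^3 - 49*v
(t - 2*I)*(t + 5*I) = t^2 + 3*I*t + 10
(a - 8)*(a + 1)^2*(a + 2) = a^4 - 4*a^3 - 27*a^2 - 38*a - 16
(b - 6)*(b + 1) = b^2 - 5*b - 6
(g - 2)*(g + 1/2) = g^2 - 3*g/2 - 1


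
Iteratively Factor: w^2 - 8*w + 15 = (w - 3)*(w - 5)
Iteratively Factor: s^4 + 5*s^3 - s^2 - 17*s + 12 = (s + 4)*(s^3 + s^2 - 5*s + 3) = (s - 1)*(s + 4)*(s^2 + 2*s - 3) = (s - 1)*(s + 3)*(s + 4)*(s - 1)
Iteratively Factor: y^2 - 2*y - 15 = (y + 3)*(y - 5)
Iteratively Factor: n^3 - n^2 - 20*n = (n + 4)*(n^2 - 5*n) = n*(n + 4)*(n - 5)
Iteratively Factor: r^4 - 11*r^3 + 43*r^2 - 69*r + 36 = (r - 4)*(r^3 - 7*r^2 + 15*r - 9) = (r - 4)*(r - 1)*(r^2 - 6*r + 9) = (r - 4)*(r - 3)*(r - 1)*(r - 3)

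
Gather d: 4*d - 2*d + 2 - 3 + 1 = 2*d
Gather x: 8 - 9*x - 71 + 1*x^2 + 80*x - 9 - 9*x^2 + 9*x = -8*x^2 + 80*x - 72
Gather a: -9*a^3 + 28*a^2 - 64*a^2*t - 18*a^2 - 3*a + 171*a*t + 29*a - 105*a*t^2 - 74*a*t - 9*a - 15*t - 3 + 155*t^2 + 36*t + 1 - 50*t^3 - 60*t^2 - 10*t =-9*a^3 + a^2*(10 - 64*t) + a*(-105*t^2 + 97*t + 17) - 50*t^3 + 95*t^2 + 11*t - 2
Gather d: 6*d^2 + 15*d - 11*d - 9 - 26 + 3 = 6*d^2 + 4*d - 32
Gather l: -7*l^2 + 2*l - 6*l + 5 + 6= -7*l^2 - 4*l + 11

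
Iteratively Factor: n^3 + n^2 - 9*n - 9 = (n - 3)*(n^2 + 4*n + 3) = (n - 3)*(n + 1)*(n + 3)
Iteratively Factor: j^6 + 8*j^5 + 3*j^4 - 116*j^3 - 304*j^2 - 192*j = (j + 4)*(j^5 + 4*j^4 - 13*j^3 - 64*j^2 - 48*j) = (j - 4)*(j + 4)*(j^4 + 8*j^3 + 19*j^2 + 12*j) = (j - 4)*(j + 1)*(j + 4)*(j^3 + 7*j^2 + 12*j) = (j - 4)*(j + 1)*(j + 3)*(j + 4)*(j^2 + 4*j) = j*(j - 4)*(j + 1)*(j + 3)*(j + 4)*(j + 4)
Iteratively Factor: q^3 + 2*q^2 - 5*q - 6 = (q + 1)*(q^2 + q - 6) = (q + 1)*(q + 3)*(q - 2)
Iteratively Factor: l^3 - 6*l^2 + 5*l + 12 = (l + 1)*(l^2 - 7*l + 12) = (l - 4)*(l + 1)*(l - 3)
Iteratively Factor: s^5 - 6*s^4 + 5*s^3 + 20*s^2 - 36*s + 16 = (s - 4)*(s^4 - 2*s^3 - 3*s^2 + 8*s - 4) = (s - 4)*(s - 1)*(s^3 - s^2 - 4*s + 4) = (s - 4)*(s - 2)*(s - 1)*(s^2 + s - 2) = (s - 4)*(s - 2)*(s - 1)^2*(s + 2)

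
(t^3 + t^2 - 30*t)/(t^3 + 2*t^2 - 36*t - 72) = t*(t - 5)/(t^2 - 4*t - 12)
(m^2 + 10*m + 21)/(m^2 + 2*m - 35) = (m + 3)/(m - 5)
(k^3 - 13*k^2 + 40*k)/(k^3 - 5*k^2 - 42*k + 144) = k*(k - 5)/(k^2 + 3*k - 18)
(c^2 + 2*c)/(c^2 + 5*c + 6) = c/(c + 3)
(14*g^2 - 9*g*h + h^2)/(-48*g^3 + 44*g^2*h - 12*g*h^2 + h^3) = (-7*g + h)/(24*g^2 - 10*g*h + h^2)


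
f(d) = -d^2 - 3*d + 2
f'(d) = -2*d - 3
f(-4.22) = -3.15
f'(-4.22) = 5.44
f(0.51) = 0.21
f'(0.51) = -4.02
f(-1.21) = 4.17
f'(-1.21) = -0.58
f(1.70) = -5.99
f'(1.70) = -6.40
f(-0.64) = 3.51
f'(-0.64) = -1.72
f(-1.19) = 4.15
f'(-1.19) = -0.62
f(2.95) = -15.55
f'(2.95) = -8.90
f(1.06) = -2.30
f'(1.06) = -5.12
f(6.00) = -52.00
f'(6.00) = -15.00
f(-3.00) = 2.00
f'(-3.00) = 3.00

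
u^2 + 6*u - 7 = (u - 1)*(u + 7)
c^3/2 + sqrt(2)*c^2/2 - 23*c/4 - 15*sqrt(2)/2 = (c/2 + sqrt(2))*(c - 5*sqrt(2)/2)*(c + 3*sqrt(2)/2)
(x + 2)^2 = x^2 + 4*x + 4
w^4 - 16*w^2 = w^2*(w - 4)*(w + 4)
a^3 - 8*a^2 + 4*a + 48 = (a - 6)*(a - 4)*(a + 2)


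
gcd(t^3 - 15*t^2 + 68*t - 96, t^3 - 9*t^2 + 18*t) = t - 3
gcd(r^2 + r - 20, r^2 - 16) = r - 4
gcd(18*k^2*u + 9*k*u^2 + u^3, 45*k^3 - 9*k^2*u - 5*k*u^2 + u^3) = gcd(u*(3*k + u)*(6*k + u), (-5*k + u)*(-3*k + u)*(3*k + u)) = 3*k + u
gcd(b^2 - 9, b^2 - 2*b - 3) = b - 3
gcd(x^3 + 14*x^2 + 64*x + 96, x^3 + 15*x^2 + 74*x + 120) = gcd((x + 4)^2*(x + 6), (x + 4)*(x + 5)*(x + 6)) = x^2 + 10*x + 24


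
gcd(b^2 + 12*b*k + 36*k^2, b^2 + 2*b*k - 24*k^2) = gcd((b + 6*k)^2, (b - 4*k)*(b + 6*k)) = b + 6*k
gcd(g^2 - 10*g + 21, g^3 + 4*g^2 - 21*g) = g - 3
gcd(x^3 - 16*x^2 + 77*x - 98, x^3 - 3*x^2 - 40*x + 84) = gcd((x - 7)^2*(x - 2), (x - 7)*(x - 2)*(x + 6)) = x^2 - 9*x + 14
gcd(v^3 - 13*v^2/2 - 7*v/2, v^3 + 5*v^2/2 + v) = v^2 + v/2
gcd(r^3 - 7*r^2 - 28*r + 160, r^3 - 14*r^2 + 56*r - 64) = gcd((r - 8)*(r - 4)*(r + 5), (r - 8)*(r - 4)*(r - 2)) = r^2 - 12*r + 32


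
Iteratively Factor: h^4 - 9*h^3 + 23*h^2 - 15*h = (h)*(h^3 - 9*h^2 + 23*h - 15) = h*(h - 1)*(h^2 - 8*h + 15) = h*(h - 3)*(h - 1)*(h - 5)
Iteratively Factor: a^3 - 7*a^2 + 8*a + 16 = (a + 1)*(a^2 - 8*a + 16) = (a - 4)*(a + 1)*(a - 4)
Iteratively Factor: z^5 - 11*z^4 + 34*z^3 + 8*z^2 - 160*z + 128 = (z - 1)*(z^4 - 10*z^3 + 24*z^2 + 32*z - 128) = (z - 1)*(z + 2)*(z^3 - 12*z^2 + 48*z - 64) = (z - 4)*(z - 1)*(z + 2)*(z^2 - 8*z + 16) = (z - 4)^2*(z - 1)*(z + 2)*(z - 4)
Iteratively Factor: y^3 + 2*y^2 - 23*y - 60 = (y + 4)*(y^2 - 2*y - 15) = (y + 3)*(y + 4)*(y - 5)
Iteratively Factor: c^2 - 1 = (c + 1)*(c - 1)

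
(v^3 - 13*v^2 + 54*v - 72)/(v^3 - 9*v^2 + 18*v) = (v - 4)/v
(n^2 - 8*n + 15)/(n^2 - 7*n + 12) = (n - 5)/(n - 4)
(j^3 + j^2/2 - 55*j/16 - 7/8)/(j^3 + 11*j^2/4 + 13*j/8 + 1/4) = (4*j - 7)/(2*(2*j + 1))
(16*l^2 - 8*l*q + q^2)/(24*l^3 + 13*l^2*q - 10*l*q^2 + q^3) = (16*l^2 - 8*l*q + q^2)/(24*l^3 + 13*l^2*q - 10*l*q^2 + q^3)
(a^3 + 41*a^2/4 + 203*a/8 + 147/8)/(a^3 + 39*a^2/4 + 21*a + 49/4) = (a + 3/2)/(a + 1)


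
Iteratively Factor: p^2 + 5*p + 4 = (p + 4)*(p + 1)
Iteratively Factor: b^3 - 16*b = (b)*(b^2 - 16) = b*(b - 4)*(b + 4)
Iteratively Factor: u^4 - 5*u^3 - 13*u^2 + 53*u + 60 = (u - 5)*(u^3 - 13*u - 12) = (u - 5)*(u + 3)*(u^2 - 3*u - 4) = (u - 5)*(u + 1)*(u + 3)*(u - 4)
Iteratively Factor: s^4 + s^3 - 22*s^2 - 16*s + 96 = (s + 3)*(s^3 - 2*s^2 - 16*s + 32) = (s - 4)*(s + 3)*(s^2 + 2*s - 8) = (s - 4)*(s - 2)*(s + 3)*(s + 4)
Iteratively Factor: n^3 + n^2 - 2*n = (n)*(n^2 + n - 2) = n*(n + 2)*(n - 1)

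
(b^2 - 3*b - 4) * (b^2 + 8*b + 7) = b^4 + 5*b^3 - 21*b^2 - 53*b - 28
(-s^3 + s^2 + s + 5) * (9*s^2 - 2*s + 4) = -9*s^5 + 11*s^4 + 3*s^3 + 47*s^2 - 6*s + 20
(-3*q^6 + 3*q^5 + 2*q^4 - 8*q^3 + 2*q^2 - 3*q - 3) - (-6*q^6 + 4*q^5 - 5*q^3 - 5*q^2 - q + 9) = 3*q^6 - q^5 + 2*q^4 - 3*q^3 + 7*q^2 - 2*q - 12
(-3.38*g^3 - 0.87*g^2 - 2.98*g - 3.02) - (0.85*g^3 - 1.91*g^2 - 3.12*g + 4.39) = -4.23*g^3 + 1.04*g^2 + 0.14*g - 7.41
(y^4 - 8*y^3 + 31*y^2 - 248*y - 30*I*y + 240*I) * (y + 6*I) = y^5 - 8*y^4 + 6*I*y^4 + 31*y^3 - 48*I*y^3 - 248*y^2 + 156*I*y^2 + 180*y - 1248*I*y - 1440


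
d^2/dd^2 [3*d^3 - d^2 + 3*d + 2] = 18*d - 2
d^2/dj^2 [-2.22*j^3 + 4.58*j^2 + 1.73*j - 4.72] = 9.16 - 13.32*j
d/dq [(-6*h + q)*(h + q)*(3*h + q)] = -21*h^2 - 4*h*q + 3*q^2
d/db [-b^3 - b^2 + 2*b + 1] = -3*b^2 - 2*b + 2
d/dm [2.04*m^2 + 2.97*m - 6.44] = 4.08*m + 2.97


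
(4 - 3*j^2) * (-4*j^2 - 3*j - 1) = 12*j^4 + 9*j^3 - 13*j^2 - 12*j - 4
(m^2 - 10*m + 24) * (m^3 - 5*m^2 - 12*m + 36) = m^5 - 15*m^4 + 62*m^3 + 36*m^2 - 648*m + 864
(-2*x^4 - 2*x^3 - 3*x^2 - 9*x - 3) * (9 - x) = 2*x^5 - 16*x^4 - 15*x^3 - 18*x^2 - 78*x - 27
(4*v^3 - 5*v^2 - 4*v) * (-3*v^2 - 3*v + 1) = -12*v^5 + 3*v^4 + 31*v^3 + 7*v^2 - 4*v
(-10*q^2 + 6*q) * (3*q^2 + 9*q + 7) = -30*q^4 - 72*q^3 - 16*q^2 + 42*q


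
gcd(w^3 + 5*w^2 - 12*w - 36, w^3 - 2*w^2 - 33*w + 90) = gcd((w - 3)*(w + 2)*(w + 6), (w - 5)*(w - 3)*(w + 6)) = w^2 + 3*w - 18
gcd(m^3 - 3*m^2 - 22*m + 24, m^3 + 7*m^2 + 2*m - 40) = m + 4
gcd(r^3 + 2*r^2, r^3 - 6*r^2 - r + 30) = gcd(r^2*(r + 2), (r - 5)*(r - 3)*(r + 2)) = r + 2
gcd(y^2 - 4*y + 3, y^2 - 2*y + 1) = y - 1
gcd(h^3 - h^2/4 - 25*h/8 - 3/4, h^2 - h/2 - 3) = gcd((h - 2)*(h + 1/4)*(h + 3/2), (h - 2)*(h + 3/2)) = h^2 - h/2 - 3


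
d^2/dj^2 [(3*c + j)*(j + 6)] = 2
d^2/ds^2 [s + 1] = 0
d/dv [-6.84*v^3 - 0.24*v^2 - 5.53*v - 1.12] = -20.52*v^2 - 0.48*v - 5.53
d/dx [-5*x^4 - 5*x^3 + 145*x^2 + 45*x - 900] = -20*x^3 - 15*x^2 + 290*x + 45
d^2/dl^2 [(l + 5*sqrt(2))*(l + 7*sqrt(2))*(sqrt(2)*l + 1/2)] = 6*sqrt(2)*l + 49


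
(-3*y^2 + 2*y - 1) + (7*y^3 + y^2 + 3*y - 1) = 7*y^3 - 2*y^2 + 5*y - 2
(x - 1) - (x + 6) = -7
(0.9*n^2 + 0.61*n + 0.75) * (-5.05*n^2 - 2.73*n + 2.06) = -4.545*n^4 - 5.5375*n^3 - 3.5988*n^2 - 0.7909*n + 1.545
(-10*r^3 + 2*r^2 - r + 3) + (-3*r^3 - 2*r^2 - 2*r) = -13*r^3 - 3*r + 3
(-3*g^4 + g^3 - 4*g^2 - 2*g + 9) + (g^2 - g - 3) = -3*g^4 + g^3 - 3*g^2 - 3*g + 6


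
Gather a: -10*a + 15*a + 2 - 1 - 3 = 5*a - 2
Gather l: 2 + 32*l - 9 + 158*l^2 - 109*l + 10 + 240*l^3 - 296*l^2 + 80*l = 240*l^3 - 138*l^2 + 3*l + 3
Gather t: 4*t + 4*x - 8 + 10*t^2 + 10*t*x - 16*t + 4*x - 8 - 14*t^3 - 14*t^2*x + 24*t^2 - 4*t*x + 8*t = -14*t^3 + t^2*(34 - 14*x) + t*(6*x - 4) + 8*x - 16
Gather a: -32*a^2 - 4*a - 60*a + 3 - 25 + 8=-32*a^2 - 64*a - 14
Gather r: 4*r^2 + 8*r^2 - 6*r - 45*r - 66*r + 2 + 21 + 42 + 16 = 12*r^2 - 117*r + 81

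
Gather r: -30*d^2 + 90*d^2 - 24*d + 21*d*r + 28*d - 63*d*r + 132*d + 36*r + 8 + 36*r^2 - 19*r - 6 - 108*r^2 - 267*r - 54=60*d^2 + 136*d - 72*r^2 + r*(-42*d - 250) - 52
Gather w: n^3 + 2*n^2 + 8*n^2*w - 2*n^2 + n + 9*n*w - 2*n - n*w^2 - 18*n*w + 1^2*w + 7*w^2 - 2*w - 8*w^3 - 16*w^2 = n^3 - n - 8*w^3 + w^2*(-n - 9) + w*(8*n^2 - 9*n - 1)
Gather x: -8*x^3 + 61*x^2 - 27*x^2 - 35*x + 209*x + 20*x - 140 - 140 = -8*x^3 + 34*x^2 + 194*x - 280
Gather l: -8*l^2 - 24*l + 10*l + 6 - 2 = -8*l^2 - 14*l + 4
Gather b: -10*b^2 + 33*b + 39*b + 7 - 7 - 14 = -10*b^2 + 72*b - 14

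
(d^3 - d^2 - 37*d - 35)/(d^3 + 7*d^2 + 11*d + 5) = (d - 7)/(d + 1)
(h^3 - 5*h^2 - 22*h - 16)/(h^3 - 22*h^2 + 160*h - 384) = (h^2 + 3*h + 2)/(h^2 - 14*h + 48)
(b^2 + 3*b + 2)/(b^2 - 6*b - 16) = (b + 1)/(b - 8)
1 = 1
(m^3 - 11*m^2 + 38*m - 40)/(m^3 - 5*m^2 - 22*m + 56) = (m^2 - 9*m + 20)/(m^2 - 3*m - 28)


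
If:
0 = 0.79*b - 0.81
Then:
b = 1.03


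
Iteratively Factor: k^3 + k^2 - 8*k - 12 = (k + 2)*(k^2 - k - 6) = (k + 2)^2*(k - 3)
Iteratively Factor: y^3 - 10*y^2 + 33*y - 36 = (y - 3)*(y^2 - 7*y + 12) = (y - 4)*(y - 3)*(y - 3)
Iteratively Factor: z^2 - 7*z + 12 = (z - 3)*(z - 4)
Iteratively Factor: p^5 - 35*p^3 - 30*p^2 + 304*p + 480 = (p + 3)*(p^4 - 3*p^3 - 26*p^2 + 48*p + 160) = (p - 4)*(p + 3)*(p^3 + p^2 - 22*p - 40) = (p - 4)*(p + 3)*(p + 4)*(p^2 - 3*p - 10) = (p - 5)*(p - 4)*(p + 3)*(p + 4)*(p + 2)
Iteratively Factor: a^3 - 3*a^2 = (a - 3)*(a^2) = a*(a - 3)*(a)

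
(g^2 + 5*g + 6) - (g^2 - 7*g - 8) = 12*g + 14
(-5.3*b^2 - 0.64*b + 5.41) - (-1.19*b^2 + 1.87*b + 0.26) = -4.11*b^2 - 2.51*b + 5.15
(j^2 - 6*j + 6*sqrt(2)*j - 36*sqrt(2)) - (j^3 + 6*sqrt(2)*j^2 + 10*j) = -j^3 - 6*sqrt(2)*j^2 + j^2 - 16*j + 6*sqrt(2)*j - 36*sqrt(2)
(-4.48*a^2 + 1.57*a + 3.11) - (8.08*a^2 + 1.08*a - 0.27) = -12.56*a^2 + 0.49*a + 3.38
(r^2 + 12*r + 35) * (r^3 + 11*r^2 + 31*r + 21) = r^5 + 23*r^4 + 198*r^3 + 778*r^2 + 1337*r + 735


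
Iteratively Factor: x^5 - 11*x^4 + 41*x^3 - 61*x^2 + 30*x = (x)*(x^4 - 11*x^3 + 41*x^2 - 61*x + 30) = x*(x - 1)*(x^3 - 10*x^2 + 31*x - 30) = x*(x - 5)*(x - 1)*(x^2 - 5*x + 6) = x*(x - 5)*(x - 2)*(x - 1)*(x - 3)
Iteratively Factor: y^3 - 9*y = (y - 3)*(y^2 + 3*y) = (y - 3)*(y + 3)*(y)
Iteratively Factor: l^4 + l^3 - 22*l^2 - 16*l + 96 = (l - 2)*(l^3 + 3*l^2 - 16*l - 48) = (l - 2)*(l + 3)*(l^2 - 16) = (l - 2)*(l + 3)*(l + 4)*(l - 4)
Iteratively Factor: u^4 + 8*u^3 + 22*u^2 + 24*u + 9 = (u + 1)*(u^3 + 7*u^2 + 15*u + 9) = (u + 1)^2*(u^2 + 6*u + 9) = (u + 1)^2*(u + 3)*(u + 3)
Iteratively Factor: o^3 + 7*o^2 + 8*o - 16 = (o + 4)*(o^2 + 3*o - 4) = (o - 1)*(o + 4)*(o + 4)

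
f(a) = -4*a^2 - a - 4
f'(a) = -8*a - 1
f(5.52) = -131.40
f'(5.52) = -45.16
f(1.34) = -12.52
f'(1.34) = -11.72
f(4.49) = -89.13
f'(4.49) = -36.92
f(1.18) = -10.75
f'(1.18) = -10.44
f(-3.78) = -57.37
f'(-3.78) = 29.24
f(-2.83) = -33.21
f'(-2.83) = 21.64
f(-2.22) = -21.49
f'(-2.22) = 16.76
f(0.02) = -4.02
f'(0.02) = -1.16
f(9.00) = -337.00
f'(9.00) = -73.00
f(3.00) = -43.00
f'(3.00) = -25.00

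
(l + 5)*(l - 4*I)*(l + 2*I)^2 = l^4 + 5*l^3 + 12*l^2 + 60*l + 16*I*l + 80*I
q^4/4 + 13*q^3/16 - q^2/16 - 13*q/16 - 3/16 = (q/4 + 1/4)*(q - 1)*(q + 1/4)*(q + 3)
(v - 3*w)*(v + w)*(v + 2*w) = v^3 - 7*v*w^2 - 6*w^3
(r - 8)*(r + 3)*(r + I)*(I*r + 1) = I*r^4 - 5*I*r^3 - 23*I*r^2 - 5*I*r - 24*I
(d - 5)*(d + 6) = d^2 + d - 30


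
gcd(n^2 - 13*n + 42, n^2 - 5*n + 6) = 1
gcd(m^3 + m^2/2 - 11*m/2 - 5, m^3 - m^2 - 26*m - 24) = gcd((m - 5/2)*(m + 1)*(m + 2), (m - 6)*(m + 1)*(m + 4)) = m + 1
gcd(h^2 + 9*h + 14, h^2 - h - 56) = h + 7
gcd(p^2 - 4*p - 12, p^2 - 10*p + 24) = p - 6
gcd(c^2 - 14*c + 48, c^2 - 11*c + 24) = c - 8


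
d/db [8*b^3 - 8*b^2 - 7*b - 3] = 24*b^2 - 16*b - 7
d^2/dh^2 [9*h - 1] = 0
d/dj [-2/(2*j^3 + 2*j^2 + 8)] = j*(3*j + 2)/(j^3 + j^2 + 4)^2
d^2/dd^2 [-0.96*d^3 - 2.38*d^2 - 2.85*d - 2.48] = -5.76*d - 4.76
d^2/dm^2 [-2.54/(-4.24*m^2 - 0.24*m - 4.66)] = (-91.326208*m^2 - 5.169408*m + 2.54*(8.48*m + 0.24)*(16.96*m + 0.48) - 100.372672)/(4.24*m^2 + 0.24*m + 4.66)^3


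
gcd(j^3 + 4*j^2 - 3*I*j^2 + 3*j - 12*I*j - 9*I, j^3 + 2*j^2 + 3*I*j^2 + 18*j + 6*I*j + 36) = j - 3*I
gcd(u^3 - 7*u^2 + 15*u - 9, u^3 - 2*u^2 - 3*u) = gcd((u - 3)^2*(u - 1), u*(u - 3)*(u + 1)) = u - 3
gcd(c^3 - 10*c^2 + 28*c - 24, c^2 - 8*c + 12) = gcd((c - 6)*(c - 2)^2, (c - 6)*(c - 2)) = c^2 - 8*c + 12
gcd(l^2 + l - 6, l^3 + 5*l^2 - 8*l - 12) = l - 2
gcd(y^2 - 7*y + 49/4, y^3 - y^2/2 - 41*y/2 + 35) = y - 7/2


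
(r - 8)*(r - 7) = r^2 - 15*r + 56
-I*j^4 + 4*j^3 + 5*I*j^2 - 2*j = j*(j + I)*(j + 2*I)*(-I*j + 1)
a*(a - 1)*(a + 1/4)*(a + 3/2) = a^4 + 3*a^3/4 - 11*a^2/8 - 3*a/8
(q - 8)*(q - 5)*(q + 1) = q^3 - 12*q^2 + 27*q + 40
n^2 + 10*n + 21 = (n + 3)*(n + 7)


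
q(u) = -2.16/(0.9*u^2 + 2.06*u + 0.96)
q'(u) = -2.16*(-1.8*u - 2.06)/(0.9*u^2 + 2.06*u + 0.96)^2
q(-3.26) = -0.57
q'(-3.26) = -0.57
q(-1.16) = 9.88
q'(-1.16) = -1.27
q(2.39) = -0.20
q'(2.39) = 0.11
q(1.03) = -0.54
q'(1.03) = 0.52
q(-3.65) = -0.40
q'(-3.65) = -0.33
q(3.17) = -0.13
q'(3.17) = 0.06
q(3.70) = -0.10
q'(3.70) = 0.04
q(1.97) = -0.25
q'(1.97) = 0.17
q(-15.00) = -0.01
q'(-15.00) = -0.00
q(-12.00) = -0.02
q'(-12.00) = -0.00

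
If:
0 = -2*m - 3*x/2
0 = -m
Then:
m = 0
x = 0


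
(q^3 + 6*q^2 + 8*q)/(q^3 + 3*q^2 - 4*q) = (q + 2)/(q - 1)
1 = 1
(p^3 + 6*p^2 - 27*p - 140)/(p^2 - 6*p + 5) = (p^2 + 11*p + 28)/(p - 1)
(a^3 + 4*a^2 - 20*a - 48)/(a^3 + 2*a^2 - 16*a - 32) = (a + 6)/(a + 4)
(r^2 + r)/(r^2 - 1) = r/(r - 1)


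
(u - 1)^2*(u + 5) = u^3 + 3*u^2 - 9*u + 5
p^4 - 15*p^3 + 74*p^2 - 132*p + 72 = (p - 6)^2*(p - 2)*(p - 1)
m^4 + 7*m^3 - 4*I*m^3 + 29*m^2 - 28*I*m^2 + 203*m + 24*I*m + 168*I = (m + 7)*(m - 8*I)*(m + I)*(m + 3*I)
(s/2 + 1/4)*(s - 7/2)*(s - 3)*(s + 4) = s^4/2 - s^3 - 67*s^2/8 + 137*s/8 + 21/2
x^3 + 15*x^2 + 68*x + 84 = (x + 2)*(x + 6)*(x + 7)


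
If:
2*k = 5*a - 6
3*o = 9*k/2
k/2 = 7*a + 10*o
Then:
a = 174/173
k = -84/173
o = -126/173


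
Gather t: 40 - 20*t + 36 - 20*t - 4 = 72 - 40*t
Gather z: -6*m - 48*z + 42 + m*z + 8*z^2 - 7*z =-6*m + 8*z^2 + z*(m - 55) + 42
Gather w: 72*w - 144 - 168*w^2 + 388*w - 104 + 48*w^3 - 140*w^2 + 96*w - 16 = 48*w^3 - 308*w^2 + 556*w - 264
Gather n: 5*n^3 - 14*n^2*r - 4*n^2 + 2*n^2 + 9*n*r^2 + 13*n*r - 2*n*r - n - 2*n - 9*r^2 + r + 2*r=5*n^3 + n^2*(-14*r - 2) + n*(9*r^2 + 11*r - 3) - 9*r^2 + 3*r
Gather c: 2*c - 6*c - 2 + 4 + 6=8 - 4*c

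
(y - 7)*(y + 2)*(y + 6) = y^3 + y^2 - 44*y - 84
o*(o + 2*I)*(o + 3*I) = o^3 + 5*I*o^2 - 6*o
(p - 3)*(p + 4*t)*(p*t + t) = p^3*t + 4*p^2*t^2 - 2*p^2*t - 8*p*t^2 - 3*p*t - 12*t^2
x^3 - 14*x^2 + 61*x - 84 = (x - 7)*(x - 4)*(x - 3)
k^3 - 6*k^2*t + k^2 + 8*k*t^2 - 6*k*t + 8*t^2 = (k + 1)*(k - 4*t)*(k - 2*t)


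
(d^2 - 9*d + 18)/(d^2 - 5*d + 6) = (d - 6)/(d - 2)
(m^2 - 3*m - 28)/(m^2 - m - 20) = (m - 7)/(m - 5)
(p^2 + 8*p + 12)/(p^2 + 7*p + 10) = (p + 6)/(p + 5)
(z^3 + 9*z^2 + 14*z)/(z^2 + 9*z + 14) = z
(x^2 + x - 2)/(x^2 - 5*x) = (x^2 + x - 2)/(x*(x - 5))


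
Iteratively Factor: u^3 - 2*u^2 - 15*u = (u + 3)*(u^2 - 5*u) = (u - 5)*(u + 3)*(u)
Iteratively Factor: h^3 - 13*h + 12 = (h + 4)*(h^2 - 4*h + 3) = (h - 3)*(h + 4)*(h - 1)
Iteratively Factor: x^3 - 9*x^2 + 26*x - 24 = (x - 3)*(x^2 - 6*x + 8) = (x - 3)*(x - 2)*(x - 4)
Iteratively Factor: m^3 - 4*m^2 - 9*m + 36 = (m + 3)*(m^2 - 7*m + 12) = (m - 3)*(m + 3)*(m - 4)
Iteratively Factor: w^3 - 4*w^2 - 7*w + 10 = (w - 5)*(w^2 + w - 2) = (w - 5)*(w - 1)*(w + 2)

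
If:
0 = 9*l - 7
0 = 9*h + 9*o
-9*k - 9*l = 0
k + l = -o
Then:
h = 0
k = -7/9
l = 7/9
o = 0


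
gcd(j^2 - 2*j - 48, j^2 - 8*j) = j - 8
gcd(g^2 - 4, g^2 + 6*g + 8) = g + 2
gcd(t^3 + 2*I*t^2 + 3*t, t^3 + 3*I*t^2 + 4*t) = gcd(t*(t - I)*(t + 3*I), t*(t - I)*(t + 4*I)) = t^2 - I*t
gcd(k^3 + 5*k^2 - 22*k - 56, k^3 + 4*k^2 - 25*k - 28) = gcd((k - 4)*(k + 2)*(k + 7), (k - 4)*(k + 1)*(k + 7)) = k^2 + 3*k - 28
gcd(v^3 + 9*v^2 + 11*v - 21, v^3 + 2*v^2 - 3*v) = v^2 + 2*v - 3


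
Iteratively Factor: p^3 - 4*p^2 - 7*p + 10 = (p - 1)*(p^2 - 3*p - 10) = (p - 1)*(p + 2)*(p - 5)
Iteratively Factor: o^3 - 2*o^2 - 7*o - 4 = (o + 1)*(o^2 - 3*o - 4) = (o - 4)*(o + 1)*(o + 1)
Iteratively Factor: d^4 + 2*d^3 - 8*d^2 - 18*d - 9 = (d + 3)*(d^3 - d^2 - 5*d - 3) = (d + 1)*(d + 3)*(d^2 - 2*d - 3) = (d - 3)*(d + 1)*(d + 3)*(d + 1)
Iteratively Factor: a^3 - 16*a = (a - 4)*(a^2 + 4*a) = a*(a - 4)*(a + 4)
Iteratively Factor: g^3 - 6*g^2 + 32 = (g - 4)*(g^2 - 2*g - 8) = (g - 4)^2*(g + 2)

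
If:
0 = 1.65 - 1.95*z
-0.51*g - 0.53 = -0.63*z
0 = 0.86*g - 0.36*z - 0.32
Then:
No Solution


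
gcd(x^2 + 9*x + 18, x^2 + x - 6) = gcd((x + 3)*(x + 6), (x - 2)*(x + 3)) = x + 3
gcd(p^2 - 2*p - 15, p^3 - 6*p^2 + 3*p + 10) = p - 5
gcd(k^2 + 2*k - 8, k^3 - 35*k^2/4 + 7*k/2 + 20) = k - 2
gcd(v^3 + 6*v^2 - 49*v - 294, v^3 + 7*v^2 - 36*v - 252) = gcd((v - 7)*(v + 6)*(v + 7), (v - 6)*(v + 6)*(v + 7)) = v^2 + 13*v + 42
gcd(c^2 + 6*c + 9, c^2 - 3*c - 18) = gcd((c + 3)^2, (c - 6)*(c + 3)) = c + 3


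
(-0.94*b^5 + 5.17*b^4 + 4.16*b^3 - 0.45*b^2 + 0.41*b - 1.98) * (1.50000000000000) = -1.41*b^5 + 7.755*b^4 + 6.24*b^3 - 0.675*b^2 + 0.615*b - 2.97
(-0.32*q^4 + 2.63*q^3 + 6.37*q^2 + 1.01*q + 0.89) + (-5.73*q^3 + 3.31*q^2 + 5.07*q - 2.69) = -0.32*q^4 - 3.1*q^3 + 9.68*q^2 + 6.08*q - 1.8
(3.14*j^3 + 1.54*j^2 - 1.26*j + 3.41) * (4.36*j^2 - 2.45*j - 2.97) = 13.6904*j^5 - 0.9786*j^4 - 18.5924*j^3 + 13.3808*j^2 - 4.6123*j - 10.1277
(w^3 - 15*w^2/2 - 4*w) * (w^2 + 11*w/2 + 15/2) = w^5 - 2*w^4 - 151*w^3/4 - 313*w^2/4 - 30*w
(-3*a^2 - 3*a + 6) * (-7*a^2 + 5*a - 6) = 21*a^4 + 6*a^3 - 39*a^2 + 48*a - 36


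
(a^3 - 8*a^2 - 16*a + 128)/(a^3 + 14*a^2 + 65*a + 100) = (a^2 - 12*a + 32)/(a^2 + 10*a + 25)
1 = 1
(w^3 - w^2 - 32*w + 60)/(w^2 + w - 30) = w - 2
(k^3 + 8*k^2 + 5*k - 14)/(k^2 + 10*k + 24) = (k^3 + 8*k^2 + 5*k - 14)/(k^2 + 10*k + 24)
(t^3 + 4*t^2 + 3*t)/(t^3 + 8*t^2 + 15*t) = (t + 1)/(t + 5)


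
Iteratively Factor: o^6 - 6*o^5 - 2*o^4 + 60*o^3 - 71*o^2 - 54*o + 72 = (o - 1)*(o^5 - 5*o^4 - 7*o^3 + 53*o^2 - 18*o - 72) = (o - 2)*(o - 1)*(o^4 - 3*o^3 - 13*o^2 + 27*o + 36) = (o - 3)*(o - 2)*(o - 1)*(o^3 - 13*o - 12) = (o - 3)*(o - 2)*(o - 1)*(o + 3)*(o^2 - 3*o - 4) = (o - 3)*(o - 2)*(o - 1)*(o + 1)*(o + 3)*(o - 4)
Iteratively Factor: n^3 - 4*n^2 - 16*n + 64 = (n - 4)*(n^2 - 16) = (n - 4)*(n + 4)*(n - 4)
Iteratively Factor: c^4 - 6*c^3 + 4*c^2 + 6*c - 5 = (c + 1)*(c^3 - 7*c^2 + 11*c - 5) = (c - 1)*(c + 1)*(c^2 - 6*c + 5) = (c - 1)^2*(c + 1)*(c - 5)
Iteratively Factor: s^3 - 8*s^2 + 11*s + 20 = (s - 5)*(s^2 - 3*s - 4) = (s - 5)*(s - 4)*(s + 1)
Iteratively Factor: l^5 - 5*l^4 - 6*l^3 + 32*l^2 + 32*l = (l + 2)*(l^4 - 7*l^3 + 8*l^2 + 16*l) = (l - 4)*(l + 2)*(l^3 - 3*l^2 - 4*l) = (l - 4)*(l + 1)*(l + 2)*(l^2 - 4*l) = l*(l - 4)*(l + 1)*(l + 2)*(l - 4)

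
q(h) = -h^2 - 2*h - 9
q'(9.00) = -20.00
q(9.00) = -108.00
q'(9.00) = -20.00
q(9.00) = -108.00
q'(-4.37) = 6.74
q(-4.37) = -19.36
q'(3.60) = -9.20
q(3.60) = -29.16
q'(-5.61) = 9.22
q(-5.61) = -29.25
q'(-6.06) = 10.12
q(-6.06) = -33.60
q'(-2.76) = 3.52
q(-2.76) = -11.10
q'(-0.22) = -1.56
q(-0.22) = -8.61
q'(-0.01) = -1.98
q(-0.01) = -8.98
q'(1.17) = -4.34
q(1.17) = -12.71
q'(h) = -2*h - 2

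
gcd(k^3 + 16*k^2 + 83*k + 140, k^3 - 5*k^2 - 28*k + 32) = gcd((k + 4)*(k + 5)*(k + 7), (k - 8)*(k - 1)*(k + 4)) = k + 4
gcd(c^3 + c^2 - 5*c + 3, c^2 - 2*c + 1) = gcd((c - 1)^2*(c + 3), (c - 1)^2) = c^2 - 2*c + 1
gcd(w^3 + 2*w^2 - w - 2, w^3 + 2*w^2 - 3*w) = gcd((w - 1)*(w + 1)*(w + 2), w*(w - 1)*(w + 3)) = w - 1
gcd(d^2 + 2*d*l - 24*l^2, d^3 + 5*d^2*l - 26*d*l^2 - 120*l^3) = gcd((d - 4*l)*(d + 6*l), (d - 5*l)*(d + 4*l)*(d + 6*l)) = d + 6*l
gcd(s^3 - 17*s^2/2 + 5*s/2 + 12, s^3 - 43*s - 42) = s + 1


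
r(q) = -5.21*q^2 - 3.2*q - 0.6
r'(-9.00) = 90.58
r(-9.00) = -393.81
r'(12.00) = -128.24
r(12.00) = -789.24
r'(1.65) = -20.39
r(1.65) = -20.06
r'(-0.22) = -0.91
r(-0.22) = -0.15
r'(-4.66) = 45.36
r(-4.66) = -98.83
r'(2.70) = -31.33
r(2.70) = -47.22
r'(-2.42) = 22.02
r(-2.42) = -23.37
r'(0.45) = -7.89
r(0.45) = -3.10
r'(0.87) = -12.27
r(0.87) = -7.33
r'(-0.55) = 2.53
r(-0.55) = -0.42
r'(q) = -10.42*q - 3.2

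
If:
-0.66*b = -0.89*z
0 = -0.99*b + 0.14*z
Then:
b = 0.00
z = 0.00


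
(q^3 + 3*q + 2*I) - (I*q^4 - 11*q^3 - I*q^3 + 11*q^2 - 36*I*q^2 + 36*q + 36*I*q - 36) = -I*q^4 + 12*q^3 + I*q^3 - 11*q^2 + 36*I*q^2 - 33*q - 36*I*q + 36 + 2*I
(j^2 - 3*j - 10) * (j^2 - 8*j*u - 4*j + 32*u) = j^4 - 8*j^3*u - 7*j^3 + 56*j^2*u + 2*j^2 - 16*j*u + 40*j - 320*u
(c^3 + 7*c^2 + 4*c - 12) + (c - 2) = c^3 + 7*c^2 + 5*c - 14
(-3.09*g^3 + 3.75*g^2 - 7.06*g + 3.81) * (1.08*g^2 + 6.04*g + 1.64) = -3.3372*g^5 - 14.6136*g^4 + 9.9576*g^3 - 32.3776*g^2 + 11.434*g + 6.2484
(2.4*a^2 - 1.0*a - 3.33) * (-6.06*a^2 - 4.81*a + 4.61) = -14.544*a^4 - 5.484*a^3 + 36.0538*a^2 + 11.4073*a - 15.3513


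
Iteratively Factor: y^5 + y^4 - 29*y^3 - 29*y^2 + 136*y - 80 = (y - 1)*(y^4 + 2*y^3 - 27*y^2 - 56*y + 80) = (y - 5)*(y - 1)*(y^3 + 7*y^2 + 8*y - 16) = (y - 5)*(y - 1)*(y + 4)*(y^2 + 3*y - 4) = (y - 5)*(y - 1)*(y + 4)^2*(y - 1)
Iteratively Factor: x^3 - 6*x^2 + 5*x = (x)*(x^2 - 6*x + 5) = x*(x - 1)*(x - 5)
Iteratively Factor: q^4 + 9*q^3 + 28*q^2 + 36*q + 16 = (q + 2)*(q^3 + 7*q^2 + 14*q + 8) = (q + 2)*(q + 4)*(q^2 + 3*q + 2) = (q + 1)*(q + 2)*(q + 4)*(q + 2)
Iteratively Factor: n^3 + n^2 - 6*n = (n - 2)*(n^2 + 3*n) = n*(n - 2)*(n + 3)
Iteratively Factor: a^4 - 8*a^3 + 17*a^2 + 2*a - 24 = (a + 1)*(a^3 - 9*a^2 + 26*a - 24) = (a - 4)*(a + 1)*(a^2 - 5*a + 6) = (a - 4)*(a - 3)*(a + 1)*(a - 2)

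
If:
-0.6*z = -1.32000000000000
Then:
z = 2.20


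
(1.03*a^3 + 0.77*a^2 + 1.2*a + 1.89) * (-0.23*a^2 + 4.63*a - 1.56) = -0.2369*a^5 + 4.5918*a^4 + 1.6823*a^3 + 3.9201*a^2 + 6.8787*a - 2.9484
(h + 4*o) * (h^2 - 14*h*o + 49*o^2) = h^3 - 10*h^2*o - 7*h*o^2 + 196*o^3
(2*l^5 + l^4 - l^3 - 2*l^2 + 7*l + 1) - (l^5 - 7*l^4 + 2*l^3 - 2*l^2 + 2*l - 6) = l^5 + 8*l^4 - 3*l^3 + 5*l + 7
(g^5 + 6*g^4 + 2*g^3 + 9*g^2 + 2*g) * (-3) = -3*g^5 - 18*g^4 - 6*g^3 - 27*g^2 - 6*g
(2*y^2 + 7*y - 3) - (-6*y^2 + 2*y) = 8*y^2 + 5*y - 3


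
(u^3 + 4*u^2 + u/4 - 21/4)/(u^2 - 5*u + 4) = (u^2 + 5*u + 21/4)/(u - 4)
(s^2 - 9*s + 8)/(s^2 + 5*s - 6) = (s - 8)/(s + 6)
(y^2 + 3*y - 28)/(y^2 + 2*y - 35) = (y - 4)/(y - 5)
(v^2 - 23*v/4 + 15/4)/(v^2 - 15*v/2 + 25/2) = (4*v - 3)/(2*(2*v - 5))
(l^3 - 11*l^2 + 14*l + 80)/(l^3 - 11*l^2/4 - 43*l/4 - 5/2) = 4*(l - 8)/(4*l + 1)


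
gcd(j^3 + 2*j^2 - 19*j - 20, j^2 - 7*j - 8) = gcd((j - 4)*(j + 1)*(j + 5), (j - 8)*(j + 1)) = j + 1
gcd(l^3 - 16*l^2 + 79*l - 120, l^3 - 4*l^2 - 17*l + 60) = l^2 - 8*l + 15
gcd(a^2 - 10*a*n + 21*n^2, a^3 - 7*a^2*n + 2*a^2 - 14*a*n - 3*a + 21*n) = a - 7*n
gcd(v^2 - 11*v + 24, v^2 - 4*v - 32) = v - 8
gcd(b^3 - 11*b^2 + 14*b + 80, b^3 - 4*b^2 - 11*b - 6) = 1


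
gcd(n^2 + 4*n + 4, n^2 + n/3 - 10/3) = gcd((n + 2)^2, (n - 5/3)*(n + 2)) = n + 2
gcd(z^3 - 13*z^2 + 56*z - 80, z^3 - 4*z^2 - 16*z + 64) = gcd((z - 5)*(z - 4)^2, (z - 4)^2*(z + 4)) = z^2 - 8*z + 16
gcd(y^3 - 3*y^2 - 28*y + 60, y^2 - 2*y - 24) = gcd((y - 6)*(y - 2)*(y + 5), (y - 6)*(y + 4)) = y - 6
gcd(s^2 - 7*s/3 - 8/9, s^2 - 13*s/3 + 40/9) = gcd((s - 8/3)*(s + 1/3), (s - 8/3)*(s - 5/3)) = s - 8/3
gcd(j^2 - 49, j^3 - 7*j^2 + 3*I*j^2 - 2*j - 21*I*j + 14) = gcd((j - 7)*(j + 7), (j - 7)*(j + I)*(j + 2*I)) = j - 7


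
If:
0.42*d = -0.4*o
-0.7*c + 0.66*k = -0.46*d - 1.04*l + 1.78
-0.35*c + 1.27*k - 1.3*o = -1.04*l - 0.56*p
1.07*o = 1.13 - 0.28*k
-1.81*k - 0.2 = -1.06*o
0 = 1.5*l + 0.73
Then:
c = -3.44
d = -0.90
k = 0.44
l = -0.49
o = 0.94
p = -0.06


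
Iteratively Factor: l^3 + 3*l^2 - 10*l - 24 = (l + 2)*(l^2 + l - 12) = (l - 3)*(l + 2)*(l + 4)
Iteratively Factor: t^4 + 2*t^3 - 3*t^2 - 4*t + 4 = (t - 1)*(t^3 + 3*t^2 - 4) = (t - 1)*(t + 2)*(t^2 + t - 2) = (t - 1)*(t + 2)^2*(t - 1)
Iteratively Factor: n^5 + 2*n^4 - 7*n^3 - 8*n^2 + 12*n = (n - 1)*(n^4 + 3*n^3 - 4*n^2 - 12*n) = (n - 1)*(n + 3)*(n^3 - 4*n) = (n - 2)*(n - 1)*(n + 3)*(n^2 + 2*n) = n*(n - 2)*(n - 1)*(n + 3)*(n + 2)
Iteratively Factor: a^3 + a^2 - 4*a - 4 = (a - 2)*(a^2 + 3*a + 2) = (a - 2)*(a + 2)*(a + 1)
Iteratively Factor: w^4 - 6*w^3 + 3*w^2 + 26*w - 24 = (w - 1)*(w^3 - 5*w^2 - 2*w + 24) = (w - 3)*(w - 1)*(w^2 - 2*w - 8) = (w - 4)*(w - 3)*(w - 1)*(w + 2)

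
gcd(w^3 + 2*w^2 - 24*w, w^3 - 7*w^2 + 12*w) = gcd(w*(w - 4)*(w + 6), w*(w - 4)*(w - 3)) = w^2 - 4*w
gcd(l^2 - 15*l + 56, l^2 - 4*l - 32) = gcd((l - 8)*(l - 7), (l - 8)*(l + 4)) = l - 8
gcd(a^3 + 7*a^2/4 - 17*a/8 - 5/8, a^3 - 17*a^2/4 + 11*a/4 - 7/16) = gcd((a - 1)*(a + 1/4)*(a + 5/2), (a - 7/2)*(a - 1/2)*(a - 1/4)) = 1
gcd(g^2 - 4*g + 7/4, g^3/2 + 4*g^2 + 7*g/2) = 1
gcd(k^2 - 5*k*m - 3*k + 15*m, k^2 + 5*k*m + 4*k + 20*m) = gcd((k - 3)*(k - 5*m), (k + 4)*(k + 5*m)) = 1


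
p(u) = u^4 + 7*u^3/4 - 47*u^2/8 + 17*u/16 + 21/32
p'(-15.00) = -12141.44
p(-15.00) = 43381.59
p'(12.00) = 7528.06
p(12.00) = 22927.41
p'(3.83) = 257.80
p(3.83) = 232.04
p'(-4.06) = -132.39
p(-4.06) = 54.09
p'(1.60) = 12.09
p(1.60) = 1.04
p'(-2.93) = -20.05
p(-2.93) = -23.21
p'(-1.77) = 16.13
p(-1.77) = -19.52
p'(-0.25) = 4.27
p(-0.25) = 0.00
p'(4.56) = 435.92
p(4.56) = 481.65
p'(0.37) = -2.36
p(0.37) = 0.35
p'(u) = 4*u^3 + 21*u^2/4 - 47*u/4 + 17/16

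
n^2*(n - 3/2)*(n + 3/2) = n^4 - 9*n^2/4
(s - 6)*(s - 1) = s^2 - 7*s + 6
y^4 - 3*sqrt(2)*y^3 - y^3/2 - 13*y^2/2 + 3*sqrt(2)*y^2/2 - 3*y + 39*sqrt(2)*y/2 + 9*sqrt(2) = (y - 3)*(y - 3*sqrt(2))*(sqrt(2)*y/2 + sqrt(2))*(sqrt(2)*y + sqrt(2)/2)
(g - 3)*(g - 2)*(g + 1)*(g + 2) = g^4 - 2*g^3 - 7*g^2 + 8*g + 12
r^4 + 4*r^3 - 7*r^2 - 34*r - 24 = (r - 3)*(r + 1)*(r + 2)*(r + 4)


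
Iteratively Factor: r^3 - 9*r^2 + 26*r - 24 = (r - 4)*(r^2 - 5*r + 6) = (r - 4)*(r - 3)*(r - 2)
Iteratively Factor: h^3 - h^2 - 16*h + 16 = (h - 4)*(h^2 + 3*h - 4) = (h - 4)*(h + 4)*(h - 1)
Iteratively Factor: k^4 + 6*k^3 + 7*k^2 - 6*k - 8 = (k + 2)*(k^3 + 4*k^2 - k - 4) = (k - 1)*(k + 2)*(k^2 + 5*k + 4) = (k - 1)*(k + 1)*(k + 2)*(k + 4)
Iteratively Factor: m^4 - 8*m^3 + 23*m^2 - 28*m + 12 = (m - 3)*(m^3 - 5*m^2 + 8*m - 4) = (m - 3)*(m - 2)*(m^2 - 3*m + 2) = (m - 3)*(m - 2)^2*(m - 1)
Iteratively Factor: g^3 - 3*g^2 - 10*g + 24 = (g - 4)*(g^2 + g - 6) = (g - 4)*(g - 2)*(g + 3)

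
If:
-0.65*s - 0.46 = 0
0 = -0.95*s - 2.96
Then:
No Solution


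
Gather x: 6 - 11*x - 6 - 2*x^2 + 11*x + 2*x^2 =0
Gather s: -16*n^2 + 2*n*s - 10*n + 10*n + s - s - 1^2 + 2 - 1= -16*n^2 + 2*n*s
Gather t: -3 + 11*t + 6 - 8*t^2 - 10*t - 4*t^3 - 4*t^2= -4*t^3 - 12*t^2 + t + 3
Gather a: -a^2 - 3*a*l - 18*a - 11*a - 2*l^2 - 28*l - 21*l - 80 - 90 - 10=-a^2 + a*(-3*l - 29) - 2*l^2 - 49*l - 180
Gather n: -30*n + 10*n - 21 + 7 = -20*n - 14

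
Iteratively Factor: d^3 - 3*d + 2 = (d - 1)*(d^2 + d - 2) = (d - 1)^2*(d + 2)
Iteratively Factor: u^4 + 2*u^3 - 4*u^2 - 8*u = (u + 2)*(u^3 - 4*u) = (u - 2)*(u + 2)*(u^2 + 2*u) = (u - 2)*(u + 2)^2*(u)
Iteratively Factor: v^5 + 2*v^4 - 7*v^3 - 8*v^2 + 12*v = (v - 2)*(v^4 + 4*v^3 + v^2 - 6*v) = (v - 2)*(v + 3)*(v^3 + v^2 - 2*v) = v*(v - 2)*(v + 3)*(v^2 + v - 2) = v*(v - 2)*(v - 1)*(v + 3)*(v + 2)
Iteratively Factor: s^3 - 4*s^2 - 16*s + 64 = (s - 4)*(s^2 - 16) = (s - 4)^2*(s + 4)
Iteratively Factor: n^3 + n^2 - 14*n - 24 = (n + 3)*(n^2 - 2*n - 8) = (n + 2)*(n + 3)*(n - 4)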